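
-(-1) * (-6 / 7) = -6 / 7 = -0.86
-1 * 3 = -3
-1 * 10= -10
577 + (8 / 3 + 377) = 2870 / 3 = 956.67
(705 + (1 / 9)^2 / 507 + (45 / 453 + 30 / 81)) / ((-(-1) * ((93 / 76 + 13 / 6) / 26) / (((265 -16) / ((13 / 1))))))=55191219628216 / 532607049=103624.65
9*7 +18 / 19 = 1215 / 19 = 63.95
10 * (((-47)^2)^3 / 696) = 53896076645 / 348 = 154873783.46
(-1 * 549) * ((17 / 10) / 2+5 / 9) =-15433 / 20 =-771.65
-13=-13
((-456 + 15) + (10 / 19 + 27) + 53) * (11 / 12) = -25113 / 76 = -330.43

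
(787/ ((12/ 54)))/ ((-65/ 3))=-21249/ 130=-163.45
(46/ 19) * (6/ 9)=92/ 57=1.61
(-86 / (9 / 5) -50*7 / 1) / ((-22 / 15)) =8950 / 33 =271.21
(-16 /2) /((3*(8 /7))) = -7 /3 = -2.33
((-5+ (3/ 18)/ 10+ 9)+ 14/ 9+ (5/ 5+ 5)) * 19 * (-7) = -277039/ 180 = -1539.11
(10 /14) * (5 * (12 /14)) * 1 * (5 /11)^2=3750 /5929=0.63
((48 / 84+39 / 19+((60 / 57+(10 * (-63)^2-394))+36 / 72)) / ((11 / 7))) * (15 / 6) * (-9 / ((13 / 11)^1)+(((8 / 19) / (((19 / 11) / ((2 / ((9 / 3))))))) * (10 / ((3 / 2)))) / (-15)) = -4628702105425 / 9630036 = -480652.63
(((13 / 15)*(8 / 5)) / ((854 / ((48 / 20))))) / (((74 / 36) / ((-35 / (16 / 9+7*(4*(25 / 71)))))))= -0.01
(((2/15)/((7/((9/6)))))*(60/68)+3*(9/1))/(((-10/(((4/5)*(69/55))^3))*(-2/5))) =16903759104/2474828125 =6.83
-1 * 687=-687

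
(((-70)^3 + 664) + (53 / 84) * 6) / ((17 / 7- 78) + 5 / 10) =4792651 / 1051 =4560.09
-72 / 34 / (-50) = 18 / 425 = 0.04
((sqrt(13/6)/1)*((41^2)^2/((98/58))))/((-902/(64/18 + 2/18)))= -1998709*sqrt(78)/1764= -10006.87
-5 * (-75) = 375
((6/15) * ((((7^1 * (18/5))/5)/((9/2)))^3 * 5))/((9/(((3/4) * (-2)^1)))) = -21952/46875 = -0.47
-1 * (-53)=53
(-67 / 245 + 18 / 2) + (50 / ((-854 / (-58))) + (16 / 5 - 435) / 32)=-131175 / 95648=-1.37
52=52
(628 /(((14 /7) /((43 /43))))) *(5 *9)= 14130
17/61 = 0.28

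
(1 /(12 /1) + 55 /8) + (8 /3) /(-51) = 8453 /1224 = 6.91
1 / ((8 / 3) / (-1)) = -3 / 8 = -0.38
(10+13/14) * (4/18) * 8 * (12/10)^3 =29376/875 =33.57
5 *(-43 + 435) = 1960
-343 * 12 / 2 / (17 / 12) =-24696 / 17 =-1452.71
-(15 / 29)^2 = -0.27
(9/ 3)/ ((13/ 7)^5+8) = 16807/ 168583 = 0.10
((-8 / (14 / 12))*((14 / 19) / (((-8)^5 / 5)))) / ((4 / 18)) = 135 / 38912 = 0.00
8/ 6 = 4/ 3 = 1.33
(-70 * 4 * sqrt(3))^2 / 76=58800 / 19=3094.74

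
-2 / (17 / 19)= -38 / 17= -2.24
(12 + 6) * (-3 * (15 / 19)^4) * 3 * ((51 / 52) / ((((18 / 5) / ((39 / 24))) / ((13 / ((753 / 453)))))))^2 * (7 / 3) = -1760.24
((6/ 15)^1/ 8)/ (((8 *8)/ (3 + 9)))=3/ 320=0.01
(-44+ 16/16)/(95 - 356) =43/261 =0.16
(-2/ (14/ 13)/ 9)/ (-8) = 13/ 504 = 0.03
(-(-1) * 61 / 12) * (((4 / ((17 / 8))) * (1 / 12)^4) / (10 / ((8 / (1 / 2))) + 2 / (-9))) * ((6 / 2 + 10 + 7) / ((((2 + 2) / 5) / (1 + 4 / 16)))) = 7625 / 212976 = 0.04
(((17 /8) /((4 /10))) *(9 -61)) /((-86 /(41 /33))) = 45305 /11352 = 3.99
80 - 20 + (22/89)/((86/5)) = 229675/3827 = 60.01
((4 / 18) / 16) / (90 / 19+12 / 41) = 779 / 282096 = 0.00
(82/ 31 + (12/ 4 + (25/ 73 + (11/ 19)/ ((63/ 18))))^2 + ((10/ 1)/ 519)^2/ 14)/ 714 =5883941834412568/ 281004728452753347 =0.02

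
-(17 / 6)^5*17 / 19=-24137569 / 147744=-163.37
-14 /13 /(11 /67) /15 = -938 /2145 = -0.44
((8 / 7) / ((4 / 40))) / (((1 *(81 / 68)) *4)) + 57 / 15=17573 / 2835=6.20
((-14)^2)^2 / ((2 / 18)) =345744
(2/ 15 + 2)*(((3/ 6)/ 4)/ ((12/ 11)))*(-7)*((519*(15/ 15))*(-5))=13321/ 3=4440.33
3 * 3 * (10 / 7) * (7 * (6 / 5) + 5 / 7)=5742 / 49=117.18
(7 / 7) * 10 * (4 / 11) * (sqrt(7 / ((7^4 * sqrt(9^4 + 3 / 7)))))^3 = 4 * 321510^(1 / 4) / 121305723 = 0.00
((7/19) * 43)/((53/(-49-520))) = -171269/1007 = -170.08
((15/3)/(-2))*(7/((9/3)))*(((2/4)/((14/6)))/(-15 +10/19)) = 19/220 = 0.09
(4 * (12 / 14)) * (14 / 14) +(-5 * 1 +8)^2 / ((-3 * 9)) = 65 / 21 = 3.10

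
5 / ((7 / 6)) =30 / 7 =4.29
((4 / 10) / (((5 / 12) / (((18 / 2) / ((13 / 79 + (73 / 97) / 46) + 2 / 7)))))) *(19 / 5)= 10126562544 / 143925875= 70.36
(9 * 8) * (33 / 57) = 792 / 19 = 41.68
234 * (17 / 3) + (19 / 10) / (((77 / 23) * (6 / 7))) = 875597 / 660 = 1326.66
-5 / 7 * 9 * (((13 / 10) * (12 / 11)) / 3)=-3.04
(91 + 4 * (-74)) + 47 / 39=-7948 / 39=-203.79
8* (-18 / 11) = -13.09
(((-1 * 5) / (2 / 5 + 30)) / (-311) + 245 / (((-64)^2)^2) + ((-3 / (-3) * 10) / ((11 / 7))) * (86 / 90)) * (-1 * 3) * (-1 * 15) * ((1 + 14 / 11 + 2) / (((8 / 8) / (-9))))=-126234935117860545 / 11995524890624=-10523.50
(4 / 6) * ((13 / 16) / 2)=13 / 48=0.27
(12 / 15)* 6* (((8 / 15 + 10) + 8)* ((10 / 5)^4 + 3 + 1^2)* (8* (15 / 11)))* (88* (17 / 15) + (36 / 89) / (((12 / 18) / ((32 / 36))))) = 9526833152 / 4895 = 1946237.62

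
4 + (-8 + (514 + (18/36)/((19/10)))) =9695/19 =510.26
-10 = -10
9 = 9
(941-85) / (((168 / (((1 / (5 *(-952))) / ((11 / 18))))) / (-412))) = 33063 / 45815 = 0.72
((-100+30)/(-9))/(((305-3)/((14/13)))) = 490/17667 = 0.03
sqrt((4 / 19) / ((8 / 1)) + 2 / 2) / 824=sqrt(1482) / 31312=0.00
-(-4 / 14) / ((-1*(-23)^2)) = -2 / 3703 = -0.00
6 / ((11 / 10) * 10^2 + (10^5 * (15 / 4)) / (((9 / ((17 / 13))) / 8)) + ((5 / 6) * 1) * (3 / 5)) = 468 / 34008619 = 0.00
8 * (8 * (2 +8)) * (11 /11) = 640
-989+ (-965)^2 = 930236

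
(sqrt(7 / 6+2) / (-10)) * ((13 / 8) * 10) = -13 * sqrt(114) / 48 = -2.89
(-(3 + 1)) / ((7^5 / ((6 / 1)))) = -24 / 16807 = -0.00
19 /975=0.02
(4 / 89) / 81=4 / 7209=0.00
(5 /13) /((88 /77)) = 35 /104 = 0.34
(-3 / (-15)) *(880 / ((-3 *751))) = -0.08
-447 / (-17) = 447 / 17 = 26.29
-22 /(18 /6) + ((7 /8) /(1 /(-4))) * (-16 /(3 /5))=86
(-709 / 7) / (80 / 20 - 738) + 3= 16123 / 5138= 3.14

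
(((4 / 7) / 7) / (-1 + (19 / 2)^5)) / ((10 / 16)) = 1024 / 606636415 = 0.00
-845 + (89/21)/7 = -124126/147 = -844.39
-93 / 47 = -1.98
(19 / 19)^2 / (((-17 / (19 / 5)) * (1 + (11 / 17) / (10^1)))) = -38 / 181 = -0.21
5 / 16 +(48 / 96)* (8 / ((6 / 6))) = 69 / 16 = 4.31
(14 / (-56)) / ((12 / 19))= -19 / 48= -0.40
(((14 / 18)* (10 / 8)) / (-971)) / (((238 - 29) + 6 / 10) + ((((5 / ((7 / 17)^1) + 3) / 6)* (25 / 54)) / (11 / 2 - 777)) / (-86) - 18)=-731497725 / 139978782163726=-0.00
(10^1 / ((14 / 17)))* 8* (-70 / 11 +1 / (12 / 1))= -610.09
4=4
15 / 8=1.88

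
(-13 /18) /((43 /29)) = -377 /774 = -0.49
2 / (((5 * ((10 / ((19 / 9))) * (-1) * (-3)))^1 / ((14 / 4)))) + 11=11.10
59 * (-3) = -177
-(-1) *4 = 4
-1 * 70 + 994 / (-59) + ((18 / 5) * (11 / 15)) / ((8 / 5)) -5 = -90.20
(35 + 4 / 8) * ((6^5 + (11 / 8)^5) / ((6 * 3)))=18102516349 / 1179648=15345.69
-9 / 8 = -1.12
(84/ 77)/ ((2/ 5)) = 30/ 11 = 2.73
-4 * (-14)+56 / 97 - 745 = -66777 / 97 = -688.42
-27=-27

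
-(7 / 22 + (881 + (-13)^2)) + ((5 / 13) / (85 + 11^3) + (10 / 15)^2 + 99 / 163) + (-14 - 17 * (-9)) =-90131483821 / 99016632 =-910.27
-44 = -44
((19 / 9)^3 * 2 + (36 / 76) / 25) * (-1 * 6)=-13045222 / 115425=-113.02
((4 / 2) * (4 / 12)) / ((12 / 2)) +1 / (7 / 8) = 79 / 63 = 1.25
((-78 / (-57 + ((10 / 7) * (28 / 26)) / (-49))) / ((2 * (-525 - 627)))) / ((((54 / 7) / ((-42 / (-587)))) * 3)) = -405769 / 221098875264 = -0.00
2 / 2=1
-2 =-2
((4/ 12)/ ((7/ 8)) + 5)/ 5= 113/ 105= 1.08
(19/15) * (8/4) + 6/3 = 68/15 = 4.53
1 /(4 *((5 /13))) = 0.65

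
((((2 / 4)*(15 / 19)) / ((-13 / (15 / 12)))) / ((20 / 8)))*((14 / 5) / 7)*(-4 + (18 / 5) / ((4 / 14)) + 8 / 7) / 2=-1023 / 34580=-0.03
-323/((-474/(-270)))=-183.99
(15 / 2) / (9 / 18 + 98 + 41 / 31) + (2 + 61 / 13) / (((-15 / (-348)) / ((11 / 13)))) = 229148731 / 1743235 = 131.45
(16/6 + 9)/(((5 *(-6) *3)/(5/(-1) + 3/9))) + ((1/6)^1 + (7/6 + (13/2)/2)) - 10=-1559/324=-4.81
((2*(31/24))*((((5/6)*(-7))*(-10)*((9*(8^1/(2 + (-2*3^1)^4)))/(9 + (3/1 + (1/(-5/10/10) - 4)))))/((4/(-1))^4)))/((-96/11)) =5425/17399808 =0.00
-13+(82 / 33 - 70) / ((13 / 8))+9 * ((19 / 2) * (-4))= -170119 / 429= -396.55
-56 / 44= -14 / 11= -1.27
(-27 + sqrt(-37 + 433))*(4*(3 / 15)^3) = -108 / 125 + 24*sqrt(11) / 125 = -0.23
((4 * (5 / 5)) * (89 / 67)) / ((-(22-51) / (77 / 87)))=27412 / 169041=0.16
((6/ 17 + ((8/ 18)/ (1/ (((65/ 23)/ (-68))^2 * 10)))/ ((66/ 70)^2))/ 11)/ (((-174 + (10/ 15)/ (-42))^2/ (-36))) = -955702425762/ 24456280028078459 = -0.00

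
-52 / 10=-26 / 5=-5.20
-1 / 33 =-0.03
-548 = -548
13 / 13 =1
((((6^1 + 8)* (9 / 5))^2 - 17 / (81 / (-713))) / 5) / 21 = 1588981 / 212625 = 7.47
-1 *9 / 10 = -9 / 10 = -0.90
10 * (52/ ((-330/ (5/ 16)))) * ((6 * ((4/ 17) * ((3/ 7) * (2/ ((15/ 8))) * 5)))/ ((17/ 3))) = -6240/ 22253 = -0.28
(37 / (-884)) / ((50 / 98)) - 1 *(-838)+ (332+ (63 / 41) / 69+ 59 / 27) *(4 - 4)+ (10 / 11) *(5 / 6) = 611646071 / 729300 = 838.68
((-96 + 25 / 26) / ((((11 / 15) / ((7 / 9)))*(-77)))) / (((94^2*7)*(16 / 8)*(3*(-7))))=-1765 / 3502555056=-0.00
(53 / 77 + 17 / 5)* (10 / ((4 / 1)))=787 / 77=10.22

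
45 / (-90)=-1 / 2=-0.50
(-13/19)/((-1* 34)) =13/646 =0.02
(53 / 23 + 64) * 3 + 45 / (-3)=4230 / 23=183.91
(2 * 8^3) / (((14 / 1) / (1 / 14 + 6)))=21760 / 49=444.08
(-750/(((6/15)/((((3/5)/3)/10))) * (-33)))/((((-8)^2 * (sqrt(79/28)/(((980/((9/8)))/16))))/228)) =116375 * sqrt(553)/20856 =131.22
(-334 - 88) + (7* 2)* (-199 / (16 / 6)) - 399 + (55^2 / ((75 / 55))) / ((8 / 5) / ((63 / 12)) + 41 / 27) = -649.08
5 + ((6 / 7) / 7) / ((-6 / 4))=241 / 49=4.92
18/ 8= 9/ 4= 2.25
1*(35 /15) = 7 /3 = 2.33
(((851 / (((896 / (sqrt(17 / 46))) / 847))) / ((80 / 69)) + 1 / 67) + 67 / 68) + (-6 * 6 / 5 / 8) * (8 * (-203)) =308913 * sqrt(782) / 20480 + 33318033 / 22780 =1884.40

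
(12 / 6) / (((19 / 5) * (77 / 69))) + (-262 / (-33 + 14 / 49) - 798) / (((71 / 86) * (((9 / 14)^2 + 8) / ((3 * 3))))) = -565250083206 / 552459523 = -1023.15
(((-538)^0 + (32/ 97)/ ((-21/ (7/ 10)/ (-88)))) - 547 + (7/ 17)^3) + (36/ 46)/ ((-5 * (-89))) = -7974304354693/ 14632805505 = -544.96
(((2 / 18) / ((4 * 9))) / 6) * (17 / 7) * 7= 17 / 1944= 0.01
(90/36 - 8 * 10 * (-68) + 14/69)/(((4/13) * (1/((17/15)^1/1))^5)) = 13863780498113/419175000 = 33073.97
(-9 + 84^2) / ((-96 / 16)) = -2349 / 2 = -1174.50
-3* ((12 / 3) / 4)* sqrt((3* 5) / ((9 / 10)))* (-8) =40* sqrt(6) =97.98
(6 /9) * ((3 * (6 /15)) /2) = 2 /5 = 0.40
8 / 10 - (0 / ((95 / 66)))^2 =4 / 5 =0.80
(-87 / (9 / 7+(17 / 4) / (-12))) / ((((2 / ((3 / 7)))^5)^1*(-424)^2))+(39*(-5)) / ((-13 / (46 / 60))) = 3107391961601 / 270208002176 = 11.50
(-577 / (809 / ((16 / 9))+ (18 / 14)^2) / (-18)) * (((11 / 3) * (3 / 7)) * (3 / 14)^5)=19041 / 382095140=0.00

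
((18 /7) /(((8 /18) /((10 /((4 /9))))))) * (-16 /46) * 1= -7290 /161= -45.28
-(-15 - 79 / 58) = 949 / 58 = 16.36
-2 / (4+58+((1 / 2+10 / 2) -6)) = -4 / 123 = -0.03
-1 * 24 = -24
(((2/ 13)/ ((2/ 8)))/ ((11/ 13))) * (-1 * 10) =-80/ 11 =-7.27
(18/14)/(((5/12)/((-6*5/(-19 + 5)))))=324/49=6.61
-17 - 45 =-62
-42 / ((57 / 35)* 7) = -70 / 19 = -3.68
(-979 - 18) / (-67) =997 / 67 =14.88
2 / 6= 1 / 3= 0.33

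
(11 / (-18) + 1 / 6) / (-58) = 2 / 261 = 0.01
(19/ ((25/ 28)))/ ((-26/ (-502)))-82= 328.87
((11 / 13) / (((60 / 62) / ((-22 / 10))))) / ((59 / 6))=-3751 / 19175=-0.20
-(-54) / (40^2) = 27 / 800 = 0.03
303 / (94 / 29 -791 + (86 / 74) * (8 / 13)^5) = -120714408867 / 313800115949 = -0.38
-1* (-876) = 876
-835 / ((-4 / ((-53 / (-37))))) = 44255 / 148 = 299.02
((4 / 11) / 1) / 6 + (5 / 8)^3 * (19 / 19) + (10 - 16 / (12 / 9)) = -1.70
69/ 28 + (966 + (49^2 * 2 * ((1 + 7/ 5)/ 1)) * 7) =11429889/ 140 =81642.06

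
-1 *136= -136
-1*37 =-37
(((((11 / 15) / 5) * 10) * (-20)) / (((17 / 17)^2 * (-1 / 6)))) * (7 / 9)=1232 / 9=136.89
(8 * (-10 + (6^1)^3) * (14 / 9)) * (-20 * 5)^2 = 230720000 / 9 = 25635555.56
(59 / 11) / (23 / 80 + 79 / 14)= 33040 / 36531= 0.90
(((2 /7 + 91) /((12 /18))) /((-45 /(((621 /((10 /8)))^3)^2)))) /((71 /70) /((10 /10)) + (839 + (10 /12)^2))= -900661622225856718086144 /16551453125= -54415863998397.83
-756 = -756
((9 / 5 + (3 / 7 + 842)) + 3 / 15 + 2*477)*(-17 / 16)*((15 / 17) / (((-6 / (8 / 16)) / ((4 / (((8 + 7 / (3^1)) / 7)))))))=380.72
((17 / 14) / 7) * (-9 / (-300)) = 51 / 9800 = 0.01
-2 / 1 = -2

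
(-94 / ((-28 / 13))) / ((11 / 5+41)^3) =76375 / 141087744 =0.00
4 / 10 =2 / 5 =0.40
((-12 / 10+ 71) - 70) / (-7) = 1 / 35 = 0.03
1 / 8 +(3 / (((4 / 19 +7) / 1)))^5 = 53075260913 / 386093795656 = 0.14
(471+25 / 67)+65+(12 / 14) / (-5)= 1257393 / 2345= 536.20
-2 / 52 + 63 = 1637 / 26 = 62.96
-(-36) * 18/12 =54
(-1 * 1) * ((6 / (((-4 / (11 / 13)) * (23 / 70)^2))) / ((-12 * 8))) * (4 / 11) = -1225 / 27508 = -0.04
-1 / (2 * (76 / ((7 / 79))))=-7 / 12008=-0.00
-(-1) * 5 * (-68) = -340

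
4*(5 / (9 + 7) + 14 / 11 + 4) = 983 / 44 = 22.34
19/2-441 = -863/2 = -431.50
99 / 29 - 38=-1003 / 29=-34.59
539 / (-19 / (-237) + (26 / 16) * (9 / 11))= 11241384 / 29401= 382.35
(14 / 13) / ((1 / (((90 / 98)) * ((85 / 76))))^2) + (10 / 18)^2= 1507020425 / 1043084952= 1.44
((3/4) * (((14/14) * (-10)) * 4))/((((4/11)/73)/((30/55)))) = -3285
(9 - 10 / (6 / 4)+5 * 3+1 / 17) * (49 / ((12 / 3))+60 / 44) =236.77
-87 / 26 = -3.35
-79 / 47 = -1.68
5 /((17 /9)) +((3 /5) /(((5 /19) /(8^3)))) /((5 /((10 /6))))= 166501 /425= 391.77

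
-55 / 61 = -0.90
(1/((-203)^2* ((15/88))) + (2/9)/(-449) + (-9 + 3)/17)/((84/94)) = -117517800968/297248140665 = -0.40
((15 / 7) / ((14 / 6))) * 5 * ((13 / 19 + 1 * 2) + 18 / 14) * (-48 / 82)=-2851200 / 267197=-10.67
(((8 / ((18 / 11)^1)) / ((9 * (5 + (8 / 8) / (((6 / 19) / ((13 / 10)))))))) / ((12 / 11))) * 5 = 12100 / 44307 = 0.27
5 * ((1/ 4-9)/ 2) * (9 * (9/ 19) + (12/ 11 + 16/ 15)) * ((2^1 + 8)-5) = -3522575/ 5016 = -702.27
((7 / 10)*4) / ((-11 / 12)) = -168 / 55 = -3.05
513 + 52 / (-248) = 31793 / 62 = 512.79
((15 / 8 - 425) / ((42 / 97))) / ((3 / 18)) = -5863.30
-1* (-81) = 81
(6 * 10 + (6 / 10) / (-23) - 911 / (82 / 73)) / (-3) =7082291 / 28290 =250.35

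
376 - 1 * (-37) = 413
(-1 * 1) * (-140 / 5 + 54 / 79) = 2158 / 79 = 27.32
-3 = -3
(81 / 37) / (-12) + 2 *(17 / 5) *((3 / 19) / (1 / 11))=163491 / 14060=11.63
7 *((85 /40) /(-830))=-119 /6640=-0.02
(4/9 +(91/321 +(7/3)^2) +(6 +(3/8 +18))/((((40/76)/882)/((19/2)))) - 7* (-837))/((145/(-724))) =-1098576338473/558540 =-1966871.38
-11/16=-0.69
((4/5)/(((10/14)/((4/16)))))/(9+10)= 7/475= 0.01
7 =7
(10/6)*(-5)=-25/3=-8.33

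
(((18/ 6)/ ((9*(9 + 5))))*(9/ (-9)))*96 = -2.29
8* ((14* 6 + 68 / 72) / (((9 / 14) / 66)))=1883728 / 27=69767.70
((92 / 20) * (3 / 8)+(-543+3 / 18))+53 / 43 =-2785759 / 5160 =-539.88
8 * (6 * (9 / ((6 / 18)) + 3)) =1440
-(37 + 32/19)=-735/19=-38.68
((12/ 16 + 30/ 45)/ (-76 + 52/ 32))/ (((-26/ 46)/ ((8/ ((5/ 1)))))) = 368/ 6825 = 0.05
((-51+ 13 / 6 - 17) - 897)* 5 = -28885 / 6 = -4814.17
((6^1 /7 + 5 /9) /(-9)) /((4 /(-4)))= 89 /567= 0.16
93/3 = 31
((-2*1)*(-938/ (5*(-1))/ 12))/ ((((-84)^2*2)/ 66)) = -737/ 5040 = -0.15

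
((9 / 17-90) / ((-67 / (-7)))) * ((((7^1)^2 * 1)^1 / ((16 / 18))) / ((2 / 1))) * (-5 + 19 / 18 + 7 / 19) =638042769 / 692512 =921.35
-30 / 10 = -3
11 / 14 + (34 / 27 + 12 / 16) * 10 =3946 / 189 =20.88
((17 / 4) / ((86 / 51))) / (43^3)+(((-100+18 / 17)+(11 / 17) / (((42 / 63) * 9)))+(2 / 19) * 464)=-77934938177 / 1558973256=-49.99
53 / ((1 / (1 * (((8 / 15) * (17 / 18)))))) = 3604 / 135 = 26.70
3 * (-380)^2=433200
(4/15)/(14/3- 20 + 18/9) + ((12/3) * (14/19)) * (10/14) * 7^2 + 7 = 110.14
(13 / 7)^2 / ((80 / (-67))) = -11323 / 3920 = -2.89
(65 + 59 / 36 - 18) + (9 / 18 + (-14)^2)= 8825 / 36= 245.14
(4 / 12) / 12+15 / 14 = 277 / 252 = 1.10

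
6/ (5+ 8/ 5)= 10/ 11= 0.91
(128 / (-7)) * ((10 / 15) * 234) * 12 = -239616 / 7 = -34230.86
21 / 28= 0.75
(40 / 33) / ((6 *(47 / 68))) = 0.29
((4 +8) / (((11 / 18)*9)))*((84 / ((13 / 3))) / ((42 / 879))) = 885.15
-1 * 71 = -71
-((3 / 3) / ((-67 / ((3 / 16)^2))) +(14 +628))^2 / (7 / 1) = -121254783980625 / 2059337728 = -58880.48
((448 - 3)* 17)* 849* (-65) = -417474525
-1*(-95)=95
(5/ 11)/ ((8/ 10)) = 25/ 44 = 0.57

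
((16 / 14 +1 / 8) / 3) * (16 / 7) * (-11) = -1562 / 147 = -10.63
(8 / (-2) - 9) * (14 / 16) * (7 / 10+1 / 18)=-1547 / 180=-8.59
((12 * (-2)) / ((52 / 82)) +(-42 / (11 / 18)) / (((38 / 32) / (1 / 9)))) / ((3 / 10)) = -401000 / 2717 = -147.59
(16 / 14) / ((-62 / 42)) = -24 / 31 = -0.77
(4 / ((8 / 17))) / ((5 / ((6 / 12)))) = 17 / 20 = 0.85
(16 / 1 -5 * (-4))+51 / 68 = 147 / 4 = 36.75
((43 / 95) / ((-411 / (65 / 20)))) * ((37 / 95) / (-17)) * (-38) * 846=-2916303 / 1106275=-2.64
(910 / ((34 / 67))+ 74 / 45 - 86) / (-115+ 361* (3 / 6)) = 2614586 / 100215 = 26.09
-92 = -92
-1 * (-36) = 36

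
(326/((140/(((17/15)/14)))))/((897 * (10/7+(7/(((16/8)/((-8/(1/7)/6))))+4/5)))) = -163/23609040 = -0.00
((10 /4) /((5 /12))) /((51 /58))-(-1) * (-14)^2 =202.82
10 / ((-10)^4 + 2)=5 / 5001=0.00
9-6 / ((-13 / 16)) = 213 / 13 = 16.38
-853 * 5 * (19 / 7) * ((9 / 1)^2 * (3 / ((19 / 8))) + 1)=-8372195 / 7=-1196027.86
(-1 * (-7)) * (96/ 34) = 336/ 17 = 19.76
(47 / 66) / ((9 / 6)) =47 / 99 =0.47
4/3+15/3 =19/3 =6.33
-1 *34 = -34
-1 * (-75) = 75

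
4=4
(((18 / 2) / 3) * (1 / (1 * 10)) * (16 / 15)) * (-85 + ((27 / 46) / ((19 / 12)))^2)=-129648968 / 4774225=-27.16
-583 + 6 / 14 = -4078 / 7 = -582.57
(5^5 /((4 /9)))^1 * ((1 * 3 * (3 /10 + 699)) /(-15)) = -7867125 /8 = -983390.62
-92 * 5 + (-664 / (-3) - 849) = -3263 / 3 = -1087.67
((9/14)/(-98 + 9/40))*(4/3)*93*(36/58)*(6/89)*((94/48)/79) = -4720680/5582142923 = -0.00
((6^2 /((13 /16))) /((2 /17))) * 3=14688 /13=1129.85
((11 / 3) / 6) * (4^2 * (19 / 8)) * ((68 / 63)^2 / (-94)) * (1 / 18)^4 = -60401 / 22030355214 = -0.00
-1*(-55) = 55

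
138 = 138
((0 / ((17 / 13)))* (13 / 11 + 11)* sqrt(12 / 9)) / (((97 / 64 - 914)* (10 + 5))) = 0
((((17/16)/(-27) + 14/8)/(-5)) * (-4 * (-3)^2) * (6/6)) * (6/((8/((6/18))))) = 739/240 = 3.08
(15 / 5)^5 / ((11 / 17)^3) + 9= 1205838 / 1331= 905.96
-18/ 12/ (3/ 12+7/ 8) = -4/ 3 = -1.33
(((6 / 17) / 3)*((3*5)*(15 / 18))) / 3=25 / 51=0.49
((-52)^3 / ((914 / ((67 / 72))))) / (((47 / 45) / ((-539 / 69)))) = 1586805220 / 1482051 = 1070.68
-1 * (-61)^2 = -3721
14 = 14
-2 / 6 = -1 / 3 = -0.33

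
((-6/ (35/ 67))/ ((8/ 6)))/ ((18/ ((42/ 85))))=-0.24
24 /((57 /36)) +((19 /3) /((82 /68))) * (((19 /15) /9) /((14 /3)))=11275163 /736155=15.32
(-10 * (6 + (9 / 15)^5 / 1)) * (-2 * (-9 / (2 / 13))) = -4444362 / 625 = -7110.98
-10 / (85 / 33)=-66 / 17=-3.88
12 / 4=3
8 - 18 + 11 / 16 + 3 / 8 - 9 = -287 / 16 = -17.94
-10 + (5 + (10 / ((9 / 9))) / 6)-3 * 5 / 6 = -35 / 6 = -5.83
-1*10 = -10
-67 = -67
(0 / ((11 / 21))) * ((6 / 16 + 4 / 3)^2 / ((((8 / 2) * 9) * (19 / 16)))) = 0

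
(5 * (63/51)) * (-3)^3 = -2835/17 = -166.76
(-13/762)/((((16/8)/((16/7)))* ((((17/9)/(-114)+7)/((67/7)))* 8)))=-148941/44587795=-0.00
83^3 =571787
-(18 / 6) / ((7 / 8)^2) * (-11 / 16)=132 / 49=2.69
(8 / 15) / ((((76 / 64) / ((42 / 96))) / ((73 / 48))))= 511 / 1710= 0.30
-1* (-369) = 369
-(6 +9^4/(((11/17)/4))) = -40564.91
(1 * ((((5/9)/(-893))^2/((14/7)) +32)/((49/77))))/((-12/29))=-1318738229479/10851685992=-121.52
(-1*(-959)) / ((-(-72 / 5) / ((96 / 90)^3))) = 491008 / 6075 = 80.82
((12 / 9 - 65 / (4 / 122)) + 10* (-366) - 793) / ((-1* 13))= 38605 / 78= 494.94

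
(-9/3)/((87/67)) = -67/29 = -2.31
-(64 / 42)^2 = -1024 / 441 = -2.32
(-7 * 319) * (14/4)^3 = -765919/8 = -95739.88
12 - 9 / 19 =219 / 19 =11.53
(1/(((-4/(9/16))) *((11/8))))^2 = 81/7744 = 0.01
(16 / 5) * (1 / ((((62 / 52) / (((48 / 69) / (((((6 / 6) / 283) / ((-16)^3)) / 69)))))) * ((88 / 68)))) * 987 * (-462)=8155795361366016 / 155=52618034589458.17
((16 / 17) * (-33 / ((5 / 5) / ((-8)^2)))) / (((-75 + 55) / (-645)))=-1089792 / 17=-64105.41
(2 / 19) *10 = 20 / 19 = 1.05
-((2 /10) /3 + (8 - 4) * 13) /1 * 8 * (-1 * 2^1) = 12496 /15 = 833.07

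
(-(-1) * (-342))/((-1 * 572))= 171/286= 0.60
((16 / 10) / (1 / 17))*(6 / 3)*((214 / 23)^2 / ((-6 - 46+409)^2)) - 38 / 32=-365037959 / 317273040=-1.15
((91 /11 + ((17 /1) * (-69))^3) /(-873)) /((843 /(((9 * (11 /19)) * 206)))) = 3657244029976 /1553649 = 2353970.58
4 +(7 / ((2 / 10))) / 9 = 71 / 9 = 7.89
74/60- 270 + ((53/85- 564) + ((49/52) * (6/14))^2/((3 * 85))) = -114755779/137904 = -832.14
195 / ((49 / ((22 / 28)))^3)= 259545 / 322828856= 0.00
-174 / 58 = -3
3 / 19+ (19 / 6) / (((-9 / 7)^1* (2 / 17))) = -42635 / 2052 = -20.78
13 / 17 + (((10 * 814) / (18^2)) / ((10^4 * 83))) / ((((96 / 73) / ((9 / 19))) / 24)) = 1476577087 / 1930248000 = 0.76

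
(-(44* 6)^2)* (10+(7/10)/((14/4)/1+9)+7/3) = -863486.98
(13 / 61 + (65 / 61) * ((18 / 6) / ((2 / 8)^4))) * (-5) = -249665 / 61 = -4092.87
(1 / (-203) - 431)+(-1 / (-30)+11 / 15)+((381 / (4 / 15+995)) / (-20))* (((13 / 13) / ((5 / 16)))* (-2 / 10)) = -195575602699 / 454588050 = -430.23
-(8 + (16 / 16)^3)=-9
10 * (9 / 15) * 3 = 18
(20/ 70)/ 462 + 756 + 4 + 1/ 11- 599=260485/ 1617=161.09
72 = 72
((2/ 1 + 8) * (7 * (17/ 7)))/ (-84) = -85/ 42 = -2.02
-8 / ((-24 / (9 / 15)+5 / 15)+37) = 3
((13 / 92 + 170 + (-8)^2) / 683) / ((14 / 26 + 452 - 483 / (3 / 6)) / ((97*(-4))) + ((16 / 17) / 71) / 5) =163929918035 / 634083244261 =0.26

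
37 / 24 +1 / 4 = 43 / 24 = 1.79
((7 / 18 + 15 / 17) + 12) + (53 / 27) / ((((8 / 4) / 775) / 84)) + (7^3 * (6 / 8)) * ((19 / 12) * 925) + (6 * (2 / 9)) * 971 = 441966.44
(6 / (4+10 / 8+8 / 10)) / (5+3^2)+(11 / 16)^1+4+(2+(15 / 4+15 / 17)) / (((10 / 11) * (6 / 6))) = 13885159 / 1151920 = 12.05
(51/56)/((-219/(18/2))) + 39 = 159279/4088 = 38.96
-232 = -232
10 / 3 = 3.33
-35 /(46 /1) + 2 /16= -117 /184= -0.64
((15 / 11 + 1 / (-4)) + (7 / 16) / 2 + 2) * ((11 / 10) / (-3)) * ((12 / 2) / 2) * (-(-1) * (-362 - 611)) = 1141329 / 320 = 3566.65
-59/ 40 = -1.48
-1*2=-2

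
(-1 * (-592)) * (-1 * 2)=-1184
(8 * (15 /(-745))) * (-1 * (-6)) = -144 /149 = -0.97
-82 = -82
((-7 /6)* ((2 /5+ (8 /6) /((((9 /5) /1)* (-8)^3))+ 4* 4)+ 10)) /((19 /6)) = -3193169 /328320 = -9.73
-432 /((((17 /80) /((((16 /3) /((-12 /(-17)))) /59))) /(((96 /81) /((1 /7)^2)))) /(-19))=152535040 /531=287259.96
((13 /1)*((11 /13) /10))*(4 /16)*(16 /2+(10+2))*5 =55 /2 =27.50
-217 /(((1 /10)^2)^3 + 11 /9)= -63000000 /354839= -177.55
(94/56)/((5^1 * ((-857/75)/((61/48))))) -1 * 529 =-203116479/383936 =-529.04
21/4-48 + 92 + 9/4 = 103/2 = 51.50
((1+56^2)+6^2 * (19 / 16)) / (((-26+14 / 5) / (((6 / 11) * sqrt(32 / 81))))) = -46.99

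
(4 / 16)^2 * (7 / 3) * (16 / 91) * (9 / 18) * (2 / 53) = 1 / 2067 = 0.00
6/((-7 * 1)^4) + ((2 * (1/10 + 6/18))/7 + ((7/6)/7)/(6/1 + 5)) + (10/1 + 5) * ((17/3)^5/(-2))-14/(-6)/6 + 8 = -43814.22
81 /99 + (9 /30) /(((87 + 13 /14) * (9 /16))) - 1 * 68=-13644403 /203115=-67.18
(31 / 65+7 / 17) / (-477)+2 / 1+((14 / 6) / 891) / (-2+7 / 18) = 2.00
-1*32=-32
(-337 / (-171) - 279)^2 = 2244106384 / 29241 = 76745.20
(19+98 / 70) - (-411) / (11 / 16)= 34002 / 55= 618.22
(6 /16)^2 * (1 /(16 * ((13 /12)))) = 0.01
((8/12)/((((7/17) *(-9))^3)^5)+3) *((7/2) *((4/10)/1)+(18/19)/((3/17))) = 5656681466769942818603030195711/278582031981776460326719576995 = 20.31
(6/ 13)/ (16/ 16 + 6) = 0.07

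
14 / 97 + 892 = 86538 / 97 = 892.14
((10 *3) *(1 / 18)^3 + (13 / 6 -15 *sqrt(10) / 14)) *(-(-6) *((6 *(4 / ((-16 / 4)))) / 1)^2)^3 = 21886848 -75582720 *sqrt(10) / 7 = -12257944.42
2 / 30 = 1 / 15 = 0.07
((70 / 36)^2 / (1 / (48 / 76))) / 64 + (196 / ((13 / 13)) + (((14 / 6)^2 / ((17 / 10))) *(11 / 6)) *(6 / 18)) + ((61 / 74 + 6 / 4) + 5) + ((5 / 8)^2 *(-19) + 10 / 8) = 6168972353 / 30976992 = 199.15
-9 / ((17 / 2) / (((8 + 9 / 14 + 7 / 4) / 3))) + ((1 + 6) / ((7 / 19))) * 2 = 8171 / 238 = 34.33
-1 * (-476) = 476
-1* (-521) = 521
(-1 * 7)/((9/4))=-28/9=-3.11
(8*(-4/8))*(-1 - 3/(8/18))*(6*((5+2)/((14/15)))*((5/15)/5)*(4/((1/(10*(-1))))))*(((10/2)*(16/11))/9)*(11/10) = -9920/3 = -3306.67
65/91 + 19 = 138/7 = 19.71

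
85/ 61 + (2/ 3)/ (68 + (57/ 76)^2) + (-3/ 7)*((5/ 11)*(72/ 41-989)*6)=732211126289/ 633770907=1155.32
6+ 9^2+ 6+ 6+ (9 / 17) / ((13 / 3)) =21906 / 221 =99.12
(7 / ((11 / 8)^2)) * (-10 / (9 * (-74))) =2240 / 40293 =0.06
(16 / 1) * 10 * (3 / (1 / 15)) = 7200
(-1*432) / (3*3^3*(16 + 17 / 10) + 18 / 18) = -4320 / 14347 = -0.30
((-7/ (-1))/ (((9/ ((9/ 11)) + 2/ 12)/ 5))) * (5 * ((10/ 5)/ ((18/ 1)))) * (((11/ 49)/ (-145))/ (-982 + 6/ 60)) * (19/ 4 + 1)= 0.00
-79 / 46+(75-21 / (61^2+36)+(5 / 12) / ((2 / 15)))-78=-1104665 / 691288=-1.60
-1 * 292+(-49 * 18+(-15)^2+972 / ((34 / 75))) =20317 / 17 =1195.12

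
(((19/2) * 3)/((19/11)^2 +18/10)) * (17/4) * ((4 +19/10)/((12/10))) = 11529485/92608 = 124.50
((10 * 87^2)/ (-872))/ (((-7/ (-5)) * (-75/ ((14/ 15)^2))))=5887/ 8175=0.72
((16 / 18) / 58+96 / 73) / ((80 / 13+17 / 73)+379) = 82381 / 23864013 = 0.00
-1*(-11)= 11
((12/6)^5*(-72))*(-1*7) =16128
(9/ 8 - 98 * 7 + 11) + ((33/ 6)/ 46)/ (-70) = -2169883/ 3220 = -673.88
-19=-19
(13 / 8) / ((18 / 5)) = 65 / 144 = 0.45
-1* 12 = -12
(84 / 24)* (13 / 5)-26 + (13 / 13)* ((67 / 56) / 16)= -75377 / 4480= -16.83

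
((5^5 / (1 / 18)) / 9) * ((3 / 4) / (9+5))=9375 / 28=334.82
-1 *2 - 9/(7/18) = -176/7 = -25.14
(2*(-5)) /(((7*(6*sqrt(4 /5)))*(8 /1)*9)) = -5*sqrt(5) /3024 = -0.00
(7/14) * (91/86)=91/172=0.53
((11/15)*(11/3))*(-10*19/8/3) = -2299/108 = -21.29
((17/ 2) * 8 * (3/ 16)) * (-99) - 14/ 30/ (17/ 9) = -429249/ 340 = -1262.50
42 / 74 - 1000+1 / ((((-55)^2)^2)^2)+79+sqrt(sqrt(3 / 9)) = -2851642988803124963 / 3098155701953125+3^(3 / 4) / 3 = -919.67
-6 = -6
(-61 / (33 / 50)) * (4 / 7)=-52.81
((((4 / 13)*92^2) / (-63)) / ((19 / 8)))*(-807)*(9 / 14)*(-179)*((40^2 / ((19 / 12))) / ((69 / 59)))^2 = -5272668922183680000 / 4369183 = -1206786010607.40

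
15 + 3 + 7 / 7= 19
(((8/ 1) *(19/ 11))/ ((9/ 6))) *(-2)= -608/ 33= -18.42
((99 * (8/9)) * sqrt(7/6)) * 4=176 * sqrt(42)/3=380.20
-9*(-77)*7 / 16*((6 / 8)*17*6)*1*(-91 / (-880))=6140043 / 2560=2398.45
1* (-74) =-74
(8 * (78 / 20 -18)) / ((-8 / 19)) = 267.90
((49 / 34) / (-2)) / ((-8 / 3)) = 0.27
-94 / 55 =-1.71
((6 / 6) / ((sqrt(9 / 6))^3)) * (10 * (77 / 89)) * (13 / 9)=20020 * sqrt(6) / 7209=6.80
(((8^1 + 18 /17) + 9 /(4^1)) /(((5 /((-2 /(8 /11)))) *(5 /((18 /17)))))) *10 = -76131 /5780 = -13.17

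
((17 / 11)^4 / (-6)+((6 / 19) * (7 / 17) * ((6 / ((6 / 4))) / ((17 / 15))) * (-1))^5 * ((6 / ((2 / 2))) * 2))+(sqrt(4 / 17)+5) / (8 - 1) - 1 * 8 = -26032337216412546780345643 / 3069567935320828283625822+2 * sqrt(17) / 119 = -8.41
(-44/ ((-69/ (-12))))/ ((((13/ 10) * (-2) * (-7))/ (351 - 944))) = 521840/ 2093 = 249.33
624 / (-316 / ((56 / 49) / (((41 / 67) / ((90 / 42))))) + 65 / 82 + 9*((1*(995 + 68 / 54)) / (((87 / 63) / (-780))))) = -745645680 / 6051811597177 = -0.00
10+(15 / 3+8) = 23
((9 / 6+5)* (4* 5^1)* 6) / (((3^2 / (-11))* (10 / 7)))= -2002 / 3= -667.33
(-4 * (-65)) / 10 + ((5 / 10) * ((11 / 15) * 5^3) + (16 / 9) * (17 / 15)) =19939 / 270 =73.85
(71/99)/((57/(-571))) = -40541/5643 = -7.18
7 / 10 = 0.70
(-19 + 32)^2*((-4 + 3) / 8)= -169 / 8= -21.12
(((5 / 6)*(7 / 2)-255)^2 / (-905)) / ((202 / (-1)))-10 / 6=-6944755 / 5264928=-1.32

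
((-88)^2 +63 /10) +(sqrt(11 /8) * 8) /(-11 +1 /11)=77503 /10 - 11 * sqrt(22) /60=7749.44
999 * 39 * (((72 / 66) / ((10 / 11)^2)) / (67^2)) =1285713 / 112225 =11.46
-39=-39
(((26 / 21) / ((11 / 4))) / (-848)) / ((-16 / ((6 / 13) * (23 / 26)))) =23 / 1697696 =0.00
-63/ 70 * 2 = -9/ 5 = -1.80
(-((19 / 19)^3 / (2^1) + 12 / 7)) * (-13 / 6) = 403 / 84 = 4.80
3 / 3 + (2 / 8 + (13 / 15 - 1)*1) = 67 / 60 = 1.12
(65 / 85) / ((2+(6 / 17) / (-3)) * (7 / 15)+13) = 195 / 3539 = 0.06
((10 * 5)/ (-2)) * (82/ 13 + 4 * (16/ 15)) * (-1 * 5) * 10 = 515500/ 39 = 13217.95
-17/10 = -1.70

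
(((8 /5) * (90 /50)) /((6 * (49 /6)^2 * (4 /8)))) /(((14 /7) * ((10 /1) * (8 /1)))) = 27 /300125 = 0.00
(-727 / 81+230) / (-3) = -73.67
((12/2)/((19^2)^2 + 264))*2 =0.00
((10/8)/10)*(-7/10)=-7/80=-0.09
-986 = -986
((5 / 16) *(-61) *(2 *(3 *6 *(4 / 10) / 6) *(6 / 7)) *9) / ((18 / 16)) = -2196 / 7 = -313.71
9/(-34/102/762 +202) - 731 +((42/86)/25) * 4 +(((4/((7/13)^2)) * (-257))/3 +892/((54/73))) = -464235206956253/656742260475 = -706.88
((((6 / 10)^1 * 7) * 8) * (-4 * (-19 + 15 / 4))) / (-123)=-16.66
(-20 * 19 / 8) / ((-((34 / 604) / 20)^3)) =2130382869.94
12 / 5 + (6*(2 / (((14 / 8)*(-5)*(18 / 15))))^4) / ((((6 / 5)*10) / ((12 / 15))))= 2334284 / 972405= 2.40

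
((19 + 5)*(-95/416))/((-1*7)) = 285/364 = 0.78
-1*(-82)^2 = -6724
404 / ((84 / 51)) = 1717 / 7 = 245.29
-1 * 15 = -15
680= 680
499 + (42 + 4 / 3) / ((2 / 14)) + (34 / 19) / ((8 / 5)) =183187 / 228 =803.45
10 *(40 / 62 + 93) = 29030 / 31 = 936.45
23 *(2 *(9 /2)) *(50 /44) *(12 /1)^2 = 372600 /11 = 33872.73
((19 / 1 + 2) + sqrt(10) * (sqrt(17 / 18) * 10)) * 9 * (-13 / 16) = -378.29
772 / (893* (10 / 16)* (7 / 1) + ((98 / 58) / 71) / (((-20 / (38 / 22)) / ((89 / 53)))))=0.20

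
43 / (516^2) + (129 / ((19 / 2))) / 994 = 808211 / 58471056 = 0.01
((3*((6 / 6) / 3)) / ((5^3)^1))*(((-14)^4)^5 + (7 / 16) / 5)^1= 6693460434022784124846087 / 10000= 669346043402278412484.61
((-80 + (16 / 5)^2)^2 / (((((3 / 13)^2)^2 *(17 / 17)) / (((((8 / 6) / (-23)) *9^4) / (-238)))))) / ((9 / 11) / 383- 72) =-2195882410495488 / 57653194375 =-38087.78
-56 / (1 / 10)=-560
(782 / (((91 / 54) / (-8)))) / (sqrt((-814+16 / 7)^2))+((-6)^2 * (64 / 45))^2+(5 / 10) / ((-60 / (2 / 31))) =299611006157 / 114492300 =2616.87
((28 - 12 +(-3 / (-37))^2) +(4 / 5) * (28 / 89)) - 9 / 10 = 18712657 / 1218410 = 15.36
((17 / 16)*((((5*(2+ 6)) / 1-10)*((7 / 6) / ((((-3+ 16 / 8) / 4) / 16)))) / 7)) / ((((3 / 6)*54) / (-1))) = 340 / 27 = 12.59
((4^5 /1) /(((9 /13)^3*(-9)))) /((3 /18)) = -4499456 /2187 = -2057.36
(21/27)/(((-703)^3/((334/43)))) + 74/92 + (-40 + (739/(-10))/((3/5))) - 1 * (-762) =1854358469192851/3092464879227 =599.64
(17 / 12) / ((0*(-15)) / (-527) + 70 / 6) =17 / 140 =0.12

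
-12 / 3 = -4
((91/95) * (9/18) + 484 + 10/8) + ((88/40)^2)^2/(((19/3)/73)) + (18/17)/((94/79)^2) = 1349398126223/1783767500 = 756.49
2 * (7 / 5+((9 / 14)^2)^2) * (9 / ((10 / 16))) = 2715453 / 60025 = 45.24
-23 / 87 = -0.26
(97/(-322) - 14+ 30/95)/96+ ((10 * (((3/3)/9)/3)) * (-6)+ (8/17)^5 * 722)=35761951261951/2501765316288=14.29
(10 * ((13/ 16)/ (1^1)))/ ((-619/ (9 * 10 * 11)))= -32175/ 2476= -12.99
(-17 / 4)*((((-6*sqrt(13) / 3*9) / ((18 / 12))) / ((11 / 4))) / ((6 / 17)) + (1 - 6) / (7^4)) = 85 / 9604 + 578*sqrt(13) / 11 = 189.46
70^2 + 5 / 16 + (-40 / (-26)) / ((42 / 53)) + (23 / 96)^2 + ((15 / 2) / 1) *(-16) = 4010714059 / 838656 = 4782.31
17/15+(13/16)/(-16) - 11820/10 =-4534723/3840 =-1180.92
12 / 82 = 6 / 41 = 0.15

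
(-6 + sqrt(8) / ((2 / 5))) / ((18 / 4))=-4 / 3 + 10*sqrt(2) / 9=0.24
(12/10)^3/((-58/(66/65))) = -7128/235625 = -0.03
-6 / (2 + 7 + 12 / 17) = -34 / 55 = -0.62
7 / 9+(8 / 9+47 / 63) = 152 / 63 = 2.41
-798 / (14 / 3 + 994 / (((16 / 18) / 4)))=-18 / 101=-0.18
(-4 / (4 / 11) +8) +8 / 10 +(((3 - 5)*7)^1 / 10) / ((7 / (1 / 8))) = -89 / 40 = -2.22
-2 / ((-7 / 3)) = 6 / 7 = 0.86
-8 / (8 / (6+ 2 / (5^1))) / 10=-0.64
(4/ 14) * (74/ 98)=74/ 343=0.22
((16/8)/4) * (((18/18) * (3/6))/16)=1/64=0.02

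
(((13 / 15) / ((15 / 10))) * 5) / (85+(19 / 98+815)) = 2548 / 793971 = 0.00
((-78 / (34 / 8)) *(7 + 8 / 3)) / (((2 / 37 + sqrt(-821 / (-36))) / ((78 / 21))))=208900224 / 133732795 - 644109024 *sqrt(821) / 133732795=-136.44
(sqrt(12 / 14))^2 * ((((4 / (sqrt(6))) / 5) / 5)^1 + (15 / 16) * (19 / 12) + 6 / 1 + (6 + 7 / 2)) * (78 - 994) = -746769 / 56 - 3664 * sqrt(6) / 175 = -13386.45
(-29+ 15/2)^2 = 1849/4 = 462.25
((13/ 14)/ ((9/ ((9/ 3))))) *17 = 221/ 42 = 5.26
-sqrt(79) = -8.89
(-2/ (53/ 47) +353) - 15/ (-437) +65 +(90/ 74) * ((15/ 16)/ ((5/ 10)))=2869374115/ 6855656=418.54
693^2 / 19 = 25276.26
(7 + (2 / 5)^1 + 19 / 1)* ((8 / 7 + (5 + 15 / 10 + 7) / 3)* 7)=5214 / 5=1042.80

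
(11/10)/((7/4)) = 22/35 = 0.63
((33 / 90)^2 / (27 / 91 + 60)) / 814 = 1001 / 365434200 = 0.00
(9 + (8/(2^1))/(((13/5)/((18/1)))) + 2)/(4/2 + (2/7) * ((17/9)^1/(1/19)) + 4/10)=158445/51818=3.06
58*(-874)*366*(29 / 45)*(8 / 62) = -717393184 / 465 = -1542781.04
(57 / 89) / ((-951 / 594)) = -11286 / 28213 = -0.40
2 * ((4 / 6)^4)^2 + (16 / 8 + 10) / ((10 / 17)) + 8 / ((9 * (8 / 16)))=730102 / 32805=22.26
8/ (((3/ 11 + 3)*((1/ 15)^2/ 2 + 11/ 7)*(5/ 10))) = 15400/ 4957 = 3.11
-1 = -1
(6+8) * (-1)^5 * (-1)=14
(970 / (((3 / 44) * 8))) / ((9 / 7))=37345 / 27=1383.15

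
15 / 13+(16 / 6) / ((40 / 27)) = 192 / 65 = 2.95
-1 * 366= -366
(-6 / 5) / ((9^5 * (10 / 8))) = -8 / 492075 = -0.00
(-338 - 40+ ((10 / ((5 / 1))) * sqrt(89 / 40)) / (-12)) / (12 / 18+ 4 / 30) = -472.81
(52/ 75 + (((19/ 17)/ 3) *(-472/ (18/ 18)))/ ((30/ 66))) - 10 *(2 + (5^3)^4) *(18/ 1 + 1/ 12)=-112579347610087/ 2550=-44148763768.66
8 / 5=1.60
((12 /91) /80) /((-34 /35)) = -3 /1768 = -0.00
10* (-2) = -20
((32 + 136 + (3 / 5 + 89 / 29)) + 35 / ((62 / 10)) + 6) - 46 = 137.31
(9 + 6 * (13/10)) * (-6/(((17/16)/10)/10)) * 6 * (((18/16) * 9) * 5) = -2881694.12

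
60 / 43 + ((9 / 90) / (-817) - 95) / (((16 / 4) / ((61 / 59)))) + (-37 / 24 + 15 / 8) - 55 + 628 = 3182401967 / 5784360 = 550.17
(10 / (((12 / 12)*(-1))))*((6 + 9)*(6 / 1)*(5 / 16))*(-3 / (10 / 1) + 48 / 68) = -15525 / 136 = -114.15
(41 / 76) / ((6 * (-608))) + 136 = 37705687 / 277248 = 136.00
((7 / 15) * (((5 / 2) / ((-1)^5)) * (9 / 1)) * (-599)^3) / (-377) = -4513357779 / 754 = -5985885.65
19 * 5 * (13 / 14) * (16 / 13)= 760 / 7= 108.57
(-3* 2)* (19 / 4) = -57 / 2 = -28.50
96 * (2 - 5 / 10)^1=144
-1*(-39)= 39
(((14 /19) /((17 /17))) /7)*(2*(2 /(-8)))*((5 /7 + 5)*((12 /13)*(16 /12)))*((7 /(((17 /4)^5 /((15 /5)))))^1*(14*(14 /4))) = -96337920 /350704679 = -0.27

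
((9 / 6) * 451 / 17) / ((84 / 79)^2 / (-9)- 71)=-2814691 / 5030810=-0.56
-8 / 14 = -4 / 7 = -0.57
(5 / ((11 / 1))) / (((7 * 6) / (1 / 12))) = 5 / 5544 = 0.00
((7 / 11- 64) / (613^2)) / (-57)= 0.00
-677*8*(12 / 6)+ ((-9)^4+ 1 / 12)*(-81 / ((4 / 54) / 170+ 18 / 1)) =-6668613353 / 165244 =-40356.16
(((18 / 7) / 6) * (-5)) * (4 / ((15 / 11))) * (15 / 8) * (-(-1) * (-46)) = 3795 / 7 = 542.14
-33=-33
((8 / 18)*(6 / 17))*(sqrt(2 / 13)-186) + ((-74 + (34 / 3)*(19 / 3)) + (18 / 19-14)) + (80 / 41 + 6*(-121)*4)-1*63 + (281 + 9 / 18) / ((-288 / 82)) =-11783873417 / 3813984 + 8*sqrt(26) / 663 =-3089.59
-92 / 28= -23 / 7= -3.29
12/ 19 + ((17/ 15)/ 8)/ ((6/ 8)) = 1403/ 1710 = 0.82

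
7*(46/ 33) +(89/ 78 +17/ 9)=32915/ 2574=12.79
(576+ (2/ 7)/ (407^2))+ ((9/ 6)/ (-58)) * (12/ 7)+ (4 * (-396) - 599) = -7719953316/ 4803821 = -1607.04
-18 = -18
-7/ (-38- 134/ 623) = 4361/ 23808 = 0.18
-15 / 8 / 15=-1 / 8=-0.12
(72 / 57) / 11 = 24 / 209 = 0.11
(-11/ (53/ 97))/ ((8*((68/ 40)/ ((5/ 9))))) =-26675/ 32436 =-0.82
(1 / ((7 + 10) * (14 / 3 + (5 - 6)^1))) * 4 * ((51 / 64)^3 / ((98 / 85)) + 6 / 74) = 134797563 / 4039770112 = 0.03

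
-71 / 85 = -0.84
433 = 433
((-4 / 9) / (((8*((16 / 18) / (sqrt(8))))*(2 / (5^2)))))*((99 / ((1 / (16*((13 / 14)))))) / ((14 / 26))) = -6036.02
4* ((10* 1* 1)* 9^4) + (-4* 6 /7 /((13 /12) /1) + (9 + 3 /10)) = 238825983 /910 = 262446.14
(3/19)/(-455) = -3/8645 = -0.00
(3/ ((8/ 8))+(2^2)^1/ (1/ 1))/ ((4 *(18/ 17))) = 119/ 72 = 1.65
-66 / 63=-22 / 21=-1.05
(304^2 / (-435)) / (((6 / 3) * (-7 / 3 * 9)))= 46208 / 9135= 5.06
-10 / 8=-5 / 4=-1.25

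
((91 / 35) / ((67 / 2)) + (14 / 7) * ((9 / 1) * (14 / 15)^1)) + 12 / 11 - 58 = -147516 / 3685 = -40.03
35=35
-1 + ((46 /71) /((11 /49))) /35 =-3583 /3905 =-0.92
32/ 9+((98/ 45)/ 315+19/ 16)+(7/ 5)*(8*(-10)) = -3474901/ 32400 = -107.25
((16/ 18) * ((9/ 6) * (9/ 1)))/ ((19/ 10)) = 120/ 19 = 6.32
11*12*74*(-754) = -7365072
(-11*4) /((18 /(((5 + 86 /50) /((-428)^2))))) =-77 /858675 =-0.00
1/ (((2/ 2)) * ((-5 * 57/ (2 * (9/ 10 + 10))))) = -109/ 1425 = -0.08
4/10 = 0.40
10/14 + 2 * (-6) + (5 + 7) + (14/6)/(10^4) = 150049/210000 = 0.71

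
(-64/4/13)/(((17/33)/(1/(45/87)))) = -5104/1105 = -4.62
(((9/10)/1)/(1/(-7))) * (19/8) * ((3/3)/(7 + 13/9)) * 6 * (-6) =5103/80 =63.79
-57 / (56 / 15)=-855 / 56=-15.27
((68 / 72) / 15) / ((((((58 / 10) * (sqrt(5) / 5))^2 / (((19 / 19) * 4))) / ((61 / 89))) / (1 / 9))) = 51850 / 18188307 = 0.00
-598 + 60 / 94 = -28076 / 47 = -597.36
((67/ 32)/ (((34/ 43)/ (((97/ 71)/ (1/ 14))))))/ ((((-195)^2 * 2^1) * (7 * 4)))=279457/ 11749420800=0.00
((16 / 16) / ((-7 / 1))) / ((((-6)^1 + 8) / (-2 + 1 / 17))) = 33 / 238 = 0.14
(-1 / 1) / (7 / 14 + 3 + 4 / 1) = -2 / 15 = -0.13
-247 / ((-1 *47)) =247 / 47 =5.26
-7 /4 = -1.75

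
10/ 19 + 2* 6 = 238/ 19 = 12.53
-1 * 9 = -9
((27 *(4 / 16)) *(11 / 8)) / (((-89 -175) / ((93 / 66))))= -279 / 5632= -0.05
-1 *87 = -87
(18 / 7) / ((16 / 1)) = 9 / 56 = 0.16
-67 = -67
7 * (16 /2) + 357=413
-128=-128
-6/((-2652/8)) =4/221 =0.02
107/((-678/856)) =-45796/339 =-135.09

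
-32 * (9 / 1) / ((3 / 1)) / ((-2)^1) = 48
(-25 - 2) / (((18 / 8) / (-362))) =4344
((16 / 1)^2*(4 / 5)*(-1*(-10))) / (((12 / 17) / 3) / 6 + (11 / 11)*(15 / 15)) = 104448 / 53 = 1970.72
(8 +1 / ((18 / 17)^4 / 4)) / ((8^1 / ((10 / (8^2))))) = 1467365 / 6718464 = 0.22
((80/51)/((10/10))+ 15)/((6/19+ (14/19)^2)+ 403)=305045/7435443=0.04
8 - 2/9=70/9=7.78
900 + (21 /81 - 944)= -1181 /27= -43.74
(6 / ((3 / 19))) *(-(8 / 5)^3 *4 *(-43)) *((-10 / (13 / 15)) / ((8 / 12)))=-30117888 / 65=-463352.12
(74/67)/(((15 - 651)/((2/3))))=-37/31959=-0.00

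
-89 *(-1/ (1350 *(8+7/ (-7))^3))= 89/ 463050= 0.00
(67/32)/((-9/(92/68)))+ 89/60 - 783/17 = -1098913/24480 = -44.89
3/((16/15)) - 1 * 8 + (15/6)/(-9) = -787/144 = -5.47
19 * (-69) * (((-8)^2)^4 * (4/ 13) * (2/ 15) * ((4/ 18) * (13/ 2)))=-58653147136/ 45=-1303403269.69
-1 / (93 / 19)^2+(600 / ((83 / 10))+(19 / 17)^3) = 259731863534 / 3526880571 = 73.64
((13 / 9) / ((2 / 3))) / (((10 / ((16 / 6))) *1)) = 26 / 45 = 0.58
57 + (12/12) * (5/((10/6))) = 60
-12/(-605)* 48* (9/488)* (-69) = -44712/36905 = -1.21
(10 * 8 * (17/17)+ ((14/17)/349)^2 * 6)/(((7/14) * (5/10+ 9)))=11264161184/668809291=16.84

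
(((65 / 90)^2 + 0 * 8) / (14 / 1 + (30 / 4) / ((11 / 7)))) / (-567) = -1859 / 37935702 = -0.00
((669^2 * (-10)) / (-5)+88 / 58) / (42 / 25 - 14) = -324482275 / 4466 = -72656.13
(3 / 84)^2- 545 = -427279 / 784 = -545.00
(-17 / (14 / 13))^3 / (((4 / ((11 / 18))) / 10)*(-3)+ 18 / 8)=-593662355 / 43218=-13736.46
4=4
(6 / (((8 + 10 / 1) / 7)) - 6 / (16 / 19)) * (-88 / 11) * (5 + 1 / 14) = 8165 / 42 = 194.40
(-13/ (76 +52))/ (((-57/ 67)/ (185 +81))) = 6097/ 192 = 31.76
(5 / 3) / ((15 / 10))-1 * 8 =-62 / 9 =-6.89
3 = 3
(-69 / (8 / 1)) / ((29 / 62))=-2139 / 116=-18.44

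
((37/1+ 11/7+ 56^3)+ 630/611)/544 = 187819753/581672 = 322.90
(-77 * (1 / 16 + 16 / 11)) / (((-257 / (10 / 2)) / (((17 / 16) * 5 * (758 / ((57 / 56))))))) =702448075 / 78128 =8990.99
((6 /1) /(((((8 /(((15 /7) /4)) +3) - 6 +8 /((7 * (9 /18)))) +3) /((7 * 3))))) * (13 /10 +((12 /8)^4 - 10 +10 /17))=-5486481 /245888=-22.31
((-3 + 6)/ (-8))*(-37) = 111/ 8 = 13.88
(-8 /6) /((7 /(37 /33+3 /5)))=-1136 /3465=-0.33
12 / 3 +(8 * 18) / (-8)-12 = -26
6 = 6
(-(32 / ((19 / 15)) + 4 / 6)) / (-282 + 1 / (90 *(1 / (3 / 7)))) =103460 / 1125161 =0.09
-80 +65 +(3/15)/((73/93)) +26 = 4108/365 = 11.25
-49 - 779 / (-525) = -24946 / 525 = -47.52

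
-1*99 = -99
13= 13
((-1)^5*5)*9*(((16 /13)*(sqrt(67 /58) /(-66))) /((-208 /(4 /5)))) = -3*sqrt(3886) /53911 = -0.00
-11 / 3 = -3.67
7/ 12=0.58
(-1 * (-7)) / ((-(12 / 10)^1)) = -35 / 6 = -5.83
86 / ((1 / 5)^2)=2150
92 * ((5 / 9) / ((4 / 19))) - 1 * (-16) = 2329 / 9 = 258.78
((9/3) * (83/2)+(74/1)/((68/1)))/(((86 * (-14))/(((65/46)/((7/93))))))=-1843725/941528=-1.96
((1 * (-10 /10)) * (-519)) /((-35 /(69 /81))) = -3979 /315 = -12.63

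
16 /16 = 1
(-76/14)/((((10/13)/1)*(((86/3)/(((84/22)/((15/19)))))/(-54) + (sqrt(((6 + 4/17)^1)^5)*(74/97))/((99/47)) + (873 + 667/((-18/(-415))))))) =-0.00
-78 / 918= -13 / 153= -0.08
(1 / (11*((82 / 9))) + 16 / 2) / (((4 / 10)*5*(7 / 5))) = 36125 / 12628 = 2.86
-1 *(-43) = 43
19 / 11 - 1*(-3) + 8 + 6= 206 / 11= 18.73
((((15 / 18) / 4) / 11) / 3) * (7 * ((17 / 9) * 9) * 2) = 595 / 396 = 1.50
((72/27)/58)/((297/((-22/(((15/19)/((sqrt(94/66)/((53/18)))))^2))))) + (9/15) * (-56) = -33.60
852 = 852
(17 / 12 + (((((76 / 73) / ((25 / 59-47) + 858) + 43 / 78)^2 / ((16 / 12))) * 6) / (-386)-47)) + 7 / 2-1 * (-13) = -15449884340193227935 / 531163105497835824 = -29.09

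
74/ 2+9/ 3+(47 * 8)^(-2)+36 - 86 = -1413759/ 141376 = -10.00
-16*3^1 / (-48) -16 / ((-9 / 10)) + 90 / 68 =6151 / 306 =20.10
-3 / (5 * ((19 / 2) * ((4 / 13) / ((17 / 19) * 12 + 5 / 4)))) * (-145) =1030341 / 2888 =356.77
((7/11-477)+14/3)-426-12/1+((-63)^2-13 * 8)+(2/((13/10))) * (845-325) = 3755.30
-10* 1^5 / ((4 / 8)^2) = -40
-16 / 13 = -1.23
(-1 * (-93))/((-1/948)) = -88164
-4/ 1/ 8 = -1/ 2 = -0.50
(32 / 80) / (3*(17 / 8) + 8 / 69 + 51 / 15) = 1104 / 27299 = 0.04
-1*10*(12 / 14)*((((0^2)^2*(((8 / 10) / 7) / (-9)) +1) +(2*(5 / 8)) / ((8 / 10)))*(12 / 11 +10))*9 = -337635 / 154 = -2192.44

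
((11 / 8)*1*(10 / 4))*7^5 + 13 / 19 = 17563523 / 304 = 57774.75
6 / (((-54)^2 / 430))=215 / 243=0.88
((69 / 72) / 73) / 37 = 23 / 64824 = 0.00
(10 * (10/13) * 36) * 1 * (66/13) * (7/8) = 207900/169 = 1230.18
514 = 514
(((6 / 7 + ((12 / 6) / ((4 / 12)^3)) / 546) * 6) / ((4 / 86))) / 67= 11223 / 6097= 1.84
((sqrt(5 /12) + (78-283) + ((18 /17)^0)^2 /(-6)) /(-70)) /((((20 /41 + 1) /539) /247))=959907949 /3660-779779*sqrt(15) /3660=261444.78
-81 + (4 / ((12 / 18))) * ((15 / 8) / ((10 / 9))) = -567 / 8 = -70.88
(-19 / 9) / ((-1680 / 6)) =19 / 2520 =0.01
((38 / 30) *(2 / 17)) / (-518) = -19 / 66045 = -0.00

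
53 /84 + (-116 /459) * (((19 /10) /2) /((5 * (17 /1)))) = 3430897 /5462100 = 0.63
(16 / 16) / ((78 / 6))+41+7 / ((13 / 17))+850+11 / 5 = 58658 / 65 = 902.43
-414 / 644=-9 / 14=-0.64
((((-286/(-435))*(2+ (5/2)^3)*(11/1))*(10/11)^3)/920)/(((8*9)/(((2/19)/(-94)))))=-65/40148064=-0.00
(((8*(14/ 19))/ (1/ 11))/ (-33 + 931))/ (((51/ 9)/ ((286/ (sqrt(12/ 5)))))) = 88088*sqrt(15)/ 145027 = 2.35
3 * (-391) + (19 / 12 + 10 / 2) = -13997 / 12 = -1166.42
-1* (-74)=74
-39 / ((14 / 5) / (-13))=2535 / 14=181.07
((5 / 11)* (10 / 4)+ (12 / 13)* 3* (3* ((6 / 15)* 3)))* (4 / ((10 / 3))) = 47643 / 3575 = 13.33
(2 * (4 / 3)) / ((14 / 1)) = 0.19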